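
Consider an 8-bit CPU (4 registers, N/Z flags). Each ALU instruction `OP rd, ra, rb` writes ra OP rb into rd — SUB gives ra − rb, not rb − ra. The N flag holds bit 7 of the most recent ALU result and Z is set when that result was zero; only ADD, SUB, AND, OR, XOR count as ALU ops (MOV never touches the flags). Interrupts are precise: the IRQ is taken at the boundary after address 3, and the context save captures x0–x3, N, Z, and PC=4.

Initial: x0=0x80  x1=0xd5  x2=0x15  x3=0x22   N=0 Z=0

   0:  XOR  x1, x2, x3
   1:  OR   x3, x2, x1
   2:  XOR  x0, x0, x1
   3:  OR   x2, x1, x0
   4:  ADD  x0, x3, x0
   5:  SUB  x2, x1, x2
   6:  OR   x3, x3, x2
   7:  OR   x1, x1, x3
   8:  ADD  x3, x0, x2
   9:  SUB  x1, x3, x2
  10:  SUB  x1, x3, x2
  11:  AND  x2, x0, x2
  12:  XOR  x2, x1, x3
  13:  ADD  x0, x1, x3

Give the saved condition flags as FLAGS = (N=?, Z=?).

FLAGS = (N=1, Z=0)

after  0: x0=0x80 x1=0x37 x2=0x15 x3=0x22  N=0 Z=0
after  1: x0=0x80 x1=0x37 x2=0x15 x3=0x37  N=0 Z=0
after  2: x0=0xb7 x1=0x37 x2=0x15 x3=0x37  N=1 Z=0
after  3: x0=0xb7 x1=0x37 x2=0xb7 x3=0x37  N=1 Z=0
-- IRQ taken; context saved, return-PC = 4 --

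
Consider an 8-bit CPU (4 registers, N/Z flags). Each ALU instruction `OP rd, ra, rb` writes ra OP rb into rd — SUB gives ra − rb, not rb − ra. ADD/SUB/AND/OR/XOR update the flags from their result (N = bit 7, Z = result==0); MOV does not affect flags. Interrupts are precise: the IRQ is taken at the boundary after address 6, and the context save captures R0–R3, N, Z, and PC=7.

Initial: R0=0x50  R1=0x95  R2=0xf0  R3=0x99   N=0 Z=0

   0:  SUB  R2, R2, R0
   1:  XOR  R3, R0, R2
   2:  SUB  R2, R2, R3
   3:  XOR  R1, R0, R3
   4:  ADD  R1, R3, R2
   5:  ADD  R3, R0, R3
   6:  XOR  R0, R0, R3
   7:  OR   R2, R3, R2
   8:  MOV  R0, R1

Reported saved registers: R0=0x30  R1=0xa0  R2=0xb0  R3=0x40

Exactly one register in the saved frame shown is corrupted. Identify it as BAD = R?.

after  0: R0=0x50 R1=0x95 R2=0xa0 R3=0x99  N=1 Z=0
after  1: R0=0x50 R1=0x95 R2=0xa0 R3=0xf0  N=1 Z=0
after  2: R0=0x50 R1=0x95 R2=0xb0 R3=0xf0  N=1 Z=0
after  3: R0=0x50 R1=0xa0 R2=0xb0 R3=0xf0  N=1 Z=0
after  4: R0=0x50 R1=0xa0 R2=0xb0 R3=0xf0  N=1 Z=0
after  5: R0=0x50 R1=0xa0 R2=0xb0 R3=0x40  N=0 Z=0
after  6: R0=0x10 R1=0xa0 R2=0xb0 R3=0x40  N=0 Z=0
-- IRQ taken; context saved, return-PC = 7 --
mismatch: R0: reported 0x30 vs actual 0x10

BAD = R0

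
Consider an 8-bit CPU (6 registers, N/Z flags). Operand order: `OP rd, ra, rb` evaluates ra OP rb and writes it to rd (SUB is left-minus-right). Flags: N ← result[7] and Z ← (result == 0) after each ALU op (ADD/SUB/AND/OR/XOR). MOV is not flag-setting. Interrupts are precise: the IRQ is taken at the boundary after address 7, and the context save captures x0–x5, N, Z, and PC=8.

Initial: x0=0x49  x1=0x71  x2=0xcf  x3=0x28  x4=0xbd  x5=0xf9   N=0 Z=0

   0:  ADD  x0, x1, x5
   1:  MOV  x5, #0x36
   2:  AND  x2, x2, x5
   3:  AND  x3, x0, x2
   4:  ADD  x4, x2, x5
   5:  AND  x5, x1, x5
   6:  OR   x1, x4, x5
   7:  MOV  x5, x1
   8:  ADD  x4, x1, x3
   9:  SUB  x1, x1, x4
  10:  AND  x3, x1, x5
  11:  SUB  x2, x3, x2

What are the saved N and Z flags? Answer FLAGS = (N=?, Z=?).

FLAGS = (N=0, Z=0)

after  0: x0=0x6a x1=0x71 x2=0xcf x3=0x28 x4=0xbd x5=0xf9  N=0 Z=0
after  1: x0=0x6a x1=0x71 x2=0xcf x3=0x28 x4=0xbd x5=0x36  N=0 Z=0
after  2: x0=0x6a x1=0x71 x2=0x06 x3=0x28 x4=0xbd x5=0x36  N=0 Z=0
after  3: x0=0x6a x1=0x71 x2=0x06 x3=0x02 x4=0xbd x5=0x36  N=0 Z=0
after  4: x0=0x6a x1=0x71 x2=0x06 x3=0x02 x4=0x3c x5=0x36  N=0 Z=0
after  5: x0=0x6a x1=0x71 x2=0x06 x3=0x02 x4=0x3c x5=0x30  N=0 Z=0
after  6: x0=0x6a x1=0x3c x2=0x06 x3=0x02 x4=0x3c x5=0x30  N=0 Z=0
after  7: x0=0x6a x1=0x3c x2=0x06 x3=0x02 x4=0x3c x5=0x3c  N=0 Z=0
-- IRQ taken; context saved, return-PC = 8 --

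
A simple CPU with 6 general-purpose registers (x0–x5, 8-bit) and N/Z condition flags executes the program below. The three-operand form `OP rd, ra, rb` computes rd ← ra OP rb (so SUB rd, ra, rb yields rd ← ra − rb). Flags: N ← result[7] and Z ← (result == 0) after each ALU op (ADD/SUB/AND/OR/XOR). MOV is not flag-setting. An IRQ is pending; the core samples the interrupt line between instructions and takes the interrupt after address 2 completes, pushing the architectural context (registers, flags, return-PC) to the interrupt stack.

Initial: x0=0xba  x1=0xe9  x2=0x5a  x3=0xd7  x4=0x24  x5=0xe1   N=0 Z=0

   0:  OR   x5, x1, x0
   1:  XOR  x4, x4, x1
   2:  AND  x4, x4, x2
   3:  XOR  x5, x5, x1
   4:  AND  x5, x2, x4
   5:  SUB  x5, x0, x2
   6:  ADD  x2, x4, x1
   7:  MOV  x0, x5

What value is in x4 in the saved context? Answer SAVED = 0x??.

after  0: x0=0xba x1=0xe9 x2=0x5a x3=0xd7 x4=0x24 x5=0xfb  N=1 Z=0
after  1: x0=0xba x1=0xe9 x2=0x5a x3=0xd7 x4=0xcd x5=0xfb  N=1 Z=0
after  2: x0=0xba x1=0xe9 x2=0x5a x3=0xd7 x4=0x48 x5=0xfb  N=0 Z=0
-- IRQ taken; context saved, return-PC = 3 --

SAVED = 0x48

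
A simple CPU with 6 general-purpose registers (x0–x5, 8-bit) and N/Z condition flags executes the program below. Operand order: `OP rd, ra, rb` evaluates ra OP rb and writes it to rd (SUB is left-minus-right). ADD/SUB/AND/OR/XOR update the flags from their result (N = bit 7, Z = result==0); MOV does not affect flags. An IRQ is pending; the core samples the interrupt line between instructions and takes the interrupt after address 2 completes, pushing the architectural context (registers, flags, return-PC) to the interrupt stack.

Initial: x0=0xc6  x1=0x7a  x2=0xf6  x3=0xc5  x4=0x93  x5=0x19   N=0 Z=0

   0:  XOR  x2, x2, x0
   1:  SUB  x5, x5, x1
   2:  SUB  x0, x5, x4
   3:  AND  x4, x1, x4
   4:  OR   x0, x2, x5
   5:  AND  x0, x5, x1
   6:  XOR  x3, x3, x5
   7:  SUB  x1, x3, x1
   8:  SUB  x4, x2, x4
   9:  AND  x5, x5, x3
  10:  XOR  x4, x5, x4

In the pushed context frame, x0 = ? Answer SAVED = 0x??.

SAVED = 0x0c

after  0: x0=0xc6 x1=0x7a x2=0x30 x3=0xc5 x4=0x93 x5=0x19  N=0 Z=0
after  1: x0=0xc6 x1=0x7a x2=0x30 x3=0xc5 x4=0x93 x5=0x9f  N=1 Z=0
after  2: x0=0x0c x1=0x7a x2=0x30 x3=0xc5 x4=0x93 x5=0x9f  N=0 Z=0
-- IRQ taken; context saved, return-PC = 3 --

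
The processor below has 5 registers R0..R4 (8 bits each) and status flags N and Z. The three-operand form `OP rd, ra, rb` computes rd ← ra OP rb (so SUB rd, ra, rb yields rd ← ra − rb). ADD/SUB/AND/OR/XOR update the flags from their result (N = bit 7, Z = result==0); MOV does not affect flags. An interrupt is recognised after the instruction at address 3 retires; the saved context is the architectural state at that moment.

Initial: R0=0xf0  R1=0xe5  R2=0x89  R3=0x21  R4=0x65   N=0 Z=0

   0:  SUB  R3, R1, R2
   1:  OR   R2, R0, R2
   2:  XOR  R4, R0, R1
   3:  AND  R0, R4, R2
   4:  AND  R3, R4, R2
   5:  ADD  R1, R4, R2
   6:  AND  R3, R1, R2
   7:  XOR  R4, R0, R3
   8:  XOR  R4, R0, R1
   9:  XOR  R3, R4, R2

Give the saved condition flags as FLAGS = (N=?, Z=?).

after  0: R0=0xf0 R1=0xe5 R2=0x89 R3=0x5c R4=0x65  N=0 Z=0
after  1: R0=0xf0 R1=0xe5 R2=0xf9 R3=0x5c R4=0x65  N=1 Z=0
after  2: R0=0xf0 R1=0xe5 R2=0xf9 R3=0x5c R4=0x15  N=0 Z=0
after  3: R0=0x11 R1=0xe5 R2=0xf9 R3=0x5c R4=0x15  N=0 Z=0
-- IRQ taken; context saved, return-PC = 4 --

FLAGS = (N=0, Z=0)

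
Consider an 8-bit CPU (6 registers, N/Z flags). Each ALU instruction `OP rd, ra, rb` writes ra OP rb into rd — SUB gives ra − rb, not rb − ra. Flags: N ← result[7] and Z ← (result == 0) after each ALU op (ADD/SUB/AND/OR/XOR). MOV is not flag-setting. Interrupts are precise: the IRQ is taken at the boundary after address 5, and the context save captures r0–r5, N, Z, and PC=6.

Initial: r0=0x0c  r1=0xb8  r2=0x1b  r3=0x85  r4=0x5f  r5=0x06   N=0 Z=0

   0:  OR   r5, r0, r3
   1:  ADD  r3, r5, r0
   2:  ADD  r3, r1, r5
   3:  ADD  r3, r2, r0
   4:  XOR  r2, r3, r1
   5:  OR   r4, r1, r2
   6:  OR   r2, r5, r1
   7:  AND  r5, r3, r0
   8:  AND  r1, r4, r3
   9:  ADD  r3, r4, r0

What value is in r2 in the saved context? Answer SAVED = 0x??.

after  0: r0=0x0c r1=0xb8 r2=0x1b r3=0x85 r4=0x5f r5=0x8d  N=1 Z=0
after  1: r0=0x0c r1=0xb8 r2=0x1b r3=0x99 r4=0x5f r5=0x8d  N=1 Z=0
after  2: r0=0x0c r1=0xb8 r2=0x1b r3=0x45 r4=0x5f r5=0x8d  N=0 Z=0
after  3: r0=0x0c r1=0xb8 r2=0x1b r3=0x27 r4=0x5f r5=0x8d  N=0 Z=0
after  4: r0=0x0c r1=0xb8 r2=0x9f r3=0x27 r4=0x5f r5=0x8d  N=1 Z=0
after  5: r0=0x0c r1=0xb8 r2=0x9f r3=0x27 r4=0xbf r5=0x8d  N=1 Z=0
-- IRQ taken; context saved, return-PC = 6 --

SAVED = 0x9f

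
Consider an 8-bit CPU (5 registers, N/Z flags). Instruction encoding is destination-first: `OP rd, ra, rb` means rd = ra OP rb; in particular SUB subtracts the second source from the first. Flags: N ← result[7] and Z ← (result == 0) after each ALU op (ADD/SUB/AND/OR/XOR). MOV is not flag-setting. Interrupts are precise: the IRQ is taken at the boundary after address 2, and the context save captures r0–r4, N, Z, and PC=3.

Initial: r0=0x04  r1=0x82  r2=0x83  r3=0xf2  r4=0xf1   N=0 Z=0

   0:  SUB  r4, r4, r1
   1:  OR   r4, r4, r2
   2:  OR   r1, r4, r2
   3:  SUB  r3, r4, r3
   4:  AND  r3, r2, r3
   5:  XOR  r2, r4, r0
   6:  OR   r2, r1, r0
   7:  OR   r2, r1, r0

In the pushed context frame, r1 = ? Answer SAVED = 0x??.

after  0: r0=0x04 r1=0x82 r2=0x83 r3=0xf2 r4=0x6f  N=0 Z=0
after  1: r0=0x04 r1=0x82 r2=0x83 r3=0xf2 r4=0xef  N=1 Z=0
after  2: r0=0x04 r1=0xef r2=0x83 r3=0xf2 r4=0xef  N=1 Z=0
-- IRQ taken; context saved, return-PC = 3 --

SAVED = 0xef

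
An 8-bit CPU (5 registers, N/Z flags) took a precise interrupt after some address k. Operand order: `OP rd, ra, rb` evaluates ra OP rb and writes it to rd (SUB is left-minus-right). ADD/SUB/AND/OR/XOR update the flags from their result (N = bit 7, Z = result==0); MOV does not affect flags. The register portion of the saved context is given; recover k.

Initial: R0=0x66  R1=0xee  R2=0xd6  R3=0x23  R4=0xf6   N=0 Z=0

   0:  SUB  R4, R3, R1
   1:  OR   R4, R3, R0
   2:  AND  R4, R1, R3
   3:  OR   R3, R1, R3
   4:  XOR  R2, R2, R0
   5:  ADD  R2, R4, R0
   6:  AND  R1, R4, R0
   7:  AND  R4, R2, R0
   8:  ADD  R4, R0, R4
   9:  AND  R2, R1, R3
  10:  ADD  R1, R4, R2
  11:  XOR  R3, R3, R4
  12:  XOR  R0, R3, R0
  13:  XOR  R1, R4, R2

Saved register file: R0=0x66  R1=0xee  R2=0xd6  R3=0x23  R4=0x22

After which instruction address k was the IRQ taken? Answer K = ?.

K = 2

after  0: R0=0x66 R1=0xee R2=0xd6 R3=0x23 R4=0x35  N=0 Z=0
after  1: R0=0x66 R1=0xee R2=0xd6 R3=0x23 R4=0x67  N=0 Z=0
after  2: R0=0x66 R1=0xee R2=0xd6 R3=0x23 R4=0x22  N=0 Z=0
-- IRQ taken; context saved, return-PC = 3 --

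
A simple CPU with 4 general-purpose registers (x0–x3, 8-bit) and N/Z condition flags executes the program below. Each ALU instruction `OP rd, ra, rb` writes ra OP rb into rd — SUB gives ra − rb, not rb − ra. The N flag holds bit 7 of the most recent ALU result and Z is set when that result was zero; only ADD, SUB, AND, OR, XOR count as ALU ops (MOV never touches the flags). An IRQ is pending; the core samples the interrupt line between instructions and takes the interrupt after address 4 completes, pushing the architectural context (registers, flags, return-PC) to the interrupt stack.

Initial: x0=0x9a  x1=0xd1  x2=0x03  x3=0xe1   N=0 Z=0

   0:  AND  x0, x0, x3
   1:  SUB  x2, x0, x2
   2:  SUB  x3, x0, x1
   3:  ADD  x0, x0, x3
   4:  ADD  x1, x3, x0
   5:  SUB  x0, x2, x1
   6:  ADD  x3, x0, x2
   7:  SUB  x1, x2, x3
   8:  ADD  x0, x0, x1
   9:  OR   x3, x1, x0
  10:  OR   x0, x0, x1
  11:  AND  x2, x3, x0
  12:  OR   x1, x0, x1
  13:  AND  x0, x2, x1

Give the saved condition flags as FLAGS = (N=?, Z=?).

after  0: x0=0x80 x1=0xd1 x2=0x03 x3=0xe1  N=1 Z=0
after  1: x0=0x80 x1=0xd1 x2=0x7d x3=0xe1  N=0 Z=0
after  2: x0=0x80 x1=0xd1 x2=0x7d x3=0xaf  N=1 Z=0
after  3: x0=0x2f x1=0xd1 x2=0x7d x3=0xaf  N=0 Z=0
after  4: x0=0x2f x1=0xde x2=0x7d x3=0xaf  N=1 Z=0
-- IRQ taken; context saved, return-PC = 5 --

FLAGS = (N=1, Z=0)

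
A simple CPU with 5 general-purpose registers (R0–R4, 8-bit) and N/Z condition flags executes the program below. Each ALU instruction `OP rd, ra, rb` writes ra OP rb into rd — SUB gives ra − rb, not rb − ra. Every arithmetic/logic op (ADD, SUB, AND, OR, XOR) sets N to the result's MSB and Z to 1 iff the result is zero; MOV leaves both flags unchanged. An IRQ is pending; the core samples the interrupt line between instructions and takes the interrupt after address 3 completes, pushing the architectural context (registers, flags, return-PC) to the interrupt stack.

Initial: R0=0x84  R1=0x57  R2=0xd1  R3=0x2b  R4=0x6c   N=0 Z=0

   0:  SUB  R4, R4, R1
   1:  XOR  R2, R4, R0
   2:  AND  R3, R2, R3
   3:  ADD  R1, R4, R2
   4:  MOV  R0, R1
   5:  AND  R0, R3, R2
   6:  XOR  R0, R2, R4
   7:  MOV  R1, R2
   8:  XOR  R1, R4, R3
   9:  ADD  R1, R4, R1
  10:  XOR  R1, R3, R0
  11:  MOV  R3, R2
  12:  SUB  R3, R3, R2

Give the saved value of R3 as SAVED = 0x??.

after  0: R0=0x84 R1=0x57 R2=0xd1 R3=0x2b R4=0x15  N=0 Z=0
after  1: R0=0x84 R1=0x57 R2=0x91 R3=0x2b R4=0x15  N=1 Z=0
after  2: R0=0x84 R1=0x57 R2=0x91 R3=0x01 R4=0x15  N=0 Z=0
after  3: R0=0x84 R1=0xa6 R2=0x91 R3=0x01 R4=0x15  N=1 Z=0
-- IRQ taken; context saved, return-PC = 4 --

SAVED = 0x01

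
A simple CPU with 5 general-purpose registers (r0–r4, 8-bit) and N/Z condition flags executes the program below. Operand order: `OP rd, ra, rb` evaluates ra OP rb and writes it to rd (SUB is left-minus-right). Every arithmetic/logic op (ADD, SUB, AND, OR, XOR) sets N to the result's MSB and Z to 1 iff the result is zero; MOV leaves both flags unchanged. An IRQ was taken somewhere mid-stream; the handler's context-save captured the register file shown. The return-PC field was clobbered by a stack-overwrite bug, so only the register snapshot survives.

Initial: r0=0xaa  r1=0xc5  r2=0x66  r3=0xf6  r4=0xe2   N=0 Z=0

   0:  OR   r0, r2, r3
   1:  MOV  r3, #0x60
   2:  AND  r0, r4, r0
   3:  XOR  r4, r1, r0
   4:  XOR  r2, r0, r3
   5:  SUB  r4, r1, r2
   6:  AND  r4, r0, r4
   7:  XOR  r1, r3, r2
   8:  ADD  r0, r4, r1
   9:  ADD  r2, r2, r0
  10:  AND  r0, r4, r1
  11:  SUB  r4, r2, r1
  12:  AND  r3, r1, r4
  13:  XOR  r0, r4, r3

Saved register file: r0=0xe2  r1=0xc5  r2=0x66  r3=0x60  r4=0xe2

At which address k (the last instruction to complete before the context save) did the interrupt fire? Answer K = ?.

K = 2

after  0: r0=0xf6 r1=0xc5 r2=0x66 r3=0xf6 r4=0xe2  N=1 Z=0
after  1: r0=0xf6 r1=0xc5 r2=0x66 r3=0x60 r4=0xe2  N=1 Z=0
after  2: r0=0xe2 r1=0xc5 r2=0x66 r3=0x60 r4=0xe2  N=1 Z=0
-- IRQ taken; context saved, return-PC = 3 --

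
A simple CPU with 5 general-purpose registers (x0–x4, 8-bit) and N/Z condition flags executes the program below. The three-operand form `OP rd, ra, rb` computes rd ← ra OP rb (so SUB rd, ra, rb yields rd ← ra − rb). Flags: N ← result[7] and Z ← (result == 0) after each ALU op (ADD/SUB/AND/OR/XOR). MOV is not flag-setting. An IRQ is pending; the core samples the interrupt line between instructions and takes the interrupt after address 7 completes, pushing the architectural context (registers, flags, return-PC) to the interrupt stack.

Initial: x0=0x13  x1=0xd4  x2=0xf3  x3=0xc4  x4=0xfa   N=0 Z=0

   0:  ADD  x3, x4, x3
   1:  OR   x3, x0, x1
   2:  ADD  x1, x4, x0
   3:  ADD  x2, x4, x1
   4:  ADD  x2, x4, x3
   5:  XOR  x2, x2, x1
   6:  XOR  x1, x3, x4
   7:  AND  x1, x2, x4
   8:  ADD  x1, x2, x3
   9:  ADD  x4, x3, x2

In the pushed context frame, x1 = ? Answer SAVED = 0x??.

after  0: x0=0x13 x1=0xd4 x2=0xf3 x3=0xbe x4=0xfa  N=1 Z=0
after  1: x0=0x13 x1=0xd4 x2=0xf3 x3=0xd7 x4=0xfa  N=1 Z=0
after  2: x0=0x13 x1=0x0d x2=0xf3 x3=0xd7 x4=0xfa  N=0 Z=0
after  3: x0=0x13 x1=0x0d x2=0x07 x3=0xd7 x4=0xfa  N=0 Z=0
after  4: x0=0x13 x1=0x0d x2=0xd1 x3=0xd7 x4=0xfa  N=1 Z=0
after  5: x0=0x13 x1=0x0d x2=0xdc x3=0xd7 x4=0xfa  N=1 Z=0
after  6: x0=0x13 x1=0x2d x2=0xdc x3=0xd7 x4=0xfa  N=0 Z=0
after  7: x0=0x13 x1=0xd8 x2=0xdc x3=0xd7 x4=0xfa  N=1 Z=0
-- IRQ taken; context saved, return-PC = 8 --

SAVED = 0xd8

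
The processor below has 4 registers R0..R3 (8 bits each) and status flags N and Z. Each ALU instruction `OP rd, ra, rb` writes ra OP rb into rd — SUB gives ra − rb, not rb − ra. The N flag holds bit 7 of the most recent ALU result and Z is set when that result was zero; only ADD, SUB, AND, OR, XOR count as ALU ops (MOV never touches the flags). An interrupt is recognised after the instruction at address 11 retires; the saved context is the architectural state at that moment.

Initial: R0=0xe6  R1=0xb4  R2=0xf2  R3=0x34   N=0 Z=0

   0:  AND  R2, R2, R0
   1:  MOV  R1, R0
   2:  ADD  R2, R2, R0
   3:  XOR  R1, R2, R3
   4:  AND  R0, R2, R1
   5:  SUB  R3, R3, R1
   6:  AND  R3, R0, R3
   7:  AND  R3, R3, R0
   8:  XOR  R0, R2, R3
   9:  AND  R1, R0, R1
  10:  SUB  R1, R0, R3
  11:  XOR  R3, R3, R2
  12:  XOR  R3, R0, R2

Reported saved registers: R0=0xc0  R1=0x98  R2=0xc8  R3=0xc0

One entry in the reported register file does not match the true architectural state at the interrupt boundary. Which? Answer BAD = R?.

BAD = R1

after  0: R0=0xe6 R1=0xb4 R2=0xe2 R3=0x34  N=1 Z=0
after  1: R0=0xe6 R1=0xe6 R2=0xe2 R3=0x34  N=1 Z=0
after  2: R0=0xe6 R1=0xe6 R2=0xc8 R3=0x34  N=1 Z=0
after  3: R0=0xe6 R1=0xfc R2=0xc8 R3=0x34  N=1 Z=0
after  4: R0=0xc8 R1=0xfc R2=0xc8 R3=0x34  N=1 Z=0
after  5: R0=0xc8 R1=0xfc R2=0xc8 R3=0x38  N=0 Z=0
after  6: R0=0xc8 R1=0xfc R2=0xc8 R3=0x08  N=0 Z=0
after  7: R0=0xc8 R1=0xfc R2=0xc8 R3=0x08  N=0 Z=0
after  8: R0=0xc0 R1=0xfc R2=0xc8 R3=0x08  N=1 Z=0
after  9: R0=0xc0 R1=0xc0 R2=0xc8 R3=0x08  N=1 Z=0
after 10: R0=0xc0 R1=0xb8 R2=0xc8 R3=0x08  N=1 Z=0
after 11: R0=0xc0 R1=0xb8 R2=0xc8 R3=0xc0  N=1 Z=0
-- IRQ taken; context saved, return-PC = 12 --
mismatch: R1: reported 0x98 vs actual 0xb8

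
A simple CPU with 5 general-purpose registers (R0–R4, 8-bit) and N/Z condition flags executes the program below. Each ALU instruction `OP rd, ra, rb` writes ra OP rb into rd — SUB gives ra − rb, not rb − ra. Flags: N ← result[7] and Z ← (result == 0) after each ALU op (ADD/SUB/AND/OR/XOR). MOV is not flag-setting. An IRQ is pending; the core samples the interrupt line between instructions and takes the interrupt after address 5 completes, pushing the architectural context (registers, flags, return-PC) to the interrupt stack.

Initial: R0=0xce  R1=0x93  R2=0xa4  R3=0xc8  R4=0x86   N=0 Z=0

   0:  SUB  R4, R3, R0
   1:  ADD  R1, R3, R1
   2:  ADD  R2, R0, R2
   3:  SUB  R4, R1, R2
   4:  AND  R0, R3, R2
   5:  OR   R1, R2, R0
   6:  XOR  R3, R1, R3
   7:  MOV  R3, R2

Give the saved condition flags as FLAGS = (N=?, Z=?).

after  0: R0=0xce R1=0x93 R2=0xa4 R3=0xc8 R4=0xfa  N=1 Z=0
after  1: R0=0xce R1=0x5b R2=0xa4 R3=0xc8 R4=0xfa  N=0 Z=0
after  2: R0=0xce R1=0x5b R2=0x72 R3=0xc8 R4=0xfa  N=0 Z=0
after  3: R0=0xce R1=0x5b R2=0x72 R3=0xc8 R4=0xe9  N=1 Z=0
after  4: R0=0x40 R1=0x5b R2=0x72 R3=0xc8 R4=0xe9  N=0 Z=0
after  5: R0=0x40 R1=0x72 R2=0x72 R3=0xc8 R4=0xe9  N=0 Z=0
-- IRQ taken; context saved, return-PC = 6 --

FLAGS = (N=0, Z=0)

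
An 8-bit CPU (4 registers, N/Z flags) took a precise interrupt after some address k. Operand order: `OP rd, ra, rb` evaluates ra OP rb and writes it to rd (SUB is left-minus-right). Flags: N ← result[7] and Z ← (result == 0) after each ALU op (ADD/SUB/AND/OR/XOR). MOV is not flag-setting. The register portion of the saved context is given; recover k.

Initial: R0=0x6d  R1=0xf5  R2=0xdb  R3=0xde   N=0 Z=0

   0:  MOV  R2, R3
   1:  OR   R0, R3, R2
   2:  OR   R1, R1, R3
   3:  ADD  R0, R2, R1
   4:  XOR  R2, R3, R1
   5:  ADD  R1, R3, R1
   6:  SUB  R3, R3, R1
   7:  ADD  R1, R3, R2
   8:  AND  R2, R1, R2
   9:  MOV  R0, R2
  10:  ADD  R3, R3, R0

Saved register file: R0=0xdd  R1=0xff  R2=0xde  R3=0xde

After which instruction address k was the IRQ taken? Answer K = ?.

after  0: R0=0x6d R1=0xf5 R2=0xde R3=0xde  N=0 Z=0
after  1: R0=0xde R1=0xf5 R2=0xde R3=0xde  N=1 Z=0
after  2: R0=0xde R1=0xff R2=0xde R3=0xde  N=1 Z=0
after  3: R0=0xdd R1=0xff R2=0xde R3=0xde  N=1 Z=0
-- IRQ taken; context saved, return-PC = 4 --

K = 3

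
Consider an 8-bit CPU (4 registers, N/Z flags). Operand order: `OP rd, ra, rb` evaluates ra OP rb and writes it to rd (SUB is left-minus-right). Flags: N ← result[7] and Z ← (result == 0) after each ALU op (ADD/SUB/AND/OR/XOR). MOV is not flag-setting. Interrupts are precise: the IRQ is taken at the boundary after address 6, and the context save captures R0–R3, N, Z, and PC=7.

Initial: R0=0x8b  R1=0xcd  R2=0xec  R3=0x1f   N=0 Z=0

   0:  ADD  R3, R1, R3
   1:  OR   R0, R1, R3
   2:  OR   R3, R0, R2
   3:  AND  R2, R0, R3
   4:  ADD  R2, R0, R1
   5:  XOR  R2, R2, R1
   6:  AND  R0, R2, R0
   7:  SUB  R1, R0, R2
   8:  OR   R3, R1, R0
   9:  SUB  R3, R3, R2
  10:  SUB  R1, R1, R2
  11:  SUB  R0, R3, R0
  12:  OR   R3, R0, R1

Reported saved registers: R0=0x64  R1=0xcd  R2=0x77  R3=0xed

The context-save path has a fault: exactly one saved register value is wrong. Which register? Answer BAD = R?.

after  0: R0=0x8b R1=0xcd R2=0xec R3=0xec  N=1 Z=0
after  1: R0=0xed R1=0xcd R2=0xec R3=0xec  N=1 Z=0
after  2: R0=0xed R1=0xcd R2=0xec R3=0xed  N=1 Z=0
after  3: R0=0xed R1=0xcd R2=0xed R3=0xed  N=1 Z=0
after  4: R0=0xed R1=0xcd R2=0xba R3=0xed  N=1 Z=0
after  5: R0=0xed R1=0xcd R2=0x77 R3=0xed  N=0 Z=0
after  6: R0=0x65 R1=0xcd R2=0x77 R3=0xed  N=0 Z=0
-- IRQ taken; context saved, return-PC = 7 --
mismatch: R0: reported 0x64 vs actual 0x65

BAD = R0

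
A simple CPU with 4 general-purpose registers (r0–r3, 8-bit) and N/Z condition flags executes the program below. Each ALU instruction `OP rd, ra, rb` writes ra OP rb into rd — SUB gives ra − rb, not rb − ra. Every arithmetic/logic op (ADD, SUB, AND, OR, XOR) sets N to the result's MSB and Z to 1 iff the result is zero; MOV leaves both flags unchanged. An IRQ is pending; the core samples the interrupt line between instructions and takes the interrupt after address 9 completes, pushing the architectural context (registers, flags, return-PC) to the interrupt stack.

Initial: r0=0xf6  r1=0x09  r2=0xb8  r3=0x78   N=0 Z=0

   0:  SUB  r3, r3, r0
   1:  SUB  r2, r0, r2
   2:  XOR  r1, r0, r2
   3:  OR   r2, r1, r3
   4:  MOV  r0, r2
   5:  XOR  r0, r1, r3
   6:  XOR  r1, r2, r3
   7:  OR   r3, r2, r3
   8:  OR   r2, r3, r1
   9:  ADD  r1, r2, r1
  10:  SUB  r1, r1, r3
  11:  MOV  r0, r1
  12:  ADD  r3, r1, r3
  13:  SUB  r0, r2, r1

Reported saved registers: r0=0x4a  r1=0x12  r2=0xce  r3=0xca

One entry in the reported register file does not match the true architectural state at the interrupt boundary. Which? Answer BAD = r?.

after  0: r0=0xf6 r1=0x09 r2=0xb8 r3=0x82  N=1 Z=0
after  1: r0=0xf6 r1=0x09 r2=0x3e r3=0x82  N=0 Z=0
after  2: r0=0xf6 r1=0xc8 r2=0x3e r3=0x82  N=1 Z=0
after  3: r0=0xf6 r1=0xc8 r2=0xca r3=0x82  N=1 Z=0
after  4: r0=0xca r1=0xc8 r2=0xca r3=0x82  N=1 Z=0
after  5: r0=0x4a r1=0xc8 r2=0xca r3=0x82  N=0 Z=0
after  6: r0=0x4a r1=0x48 r2=0xca r3=0x82  N=0 Z=0
after  7: r0=0x4a r1=0x48 r2=0xca r3=0xca  N=1 Z=0
after  8: r0=0x4a r1=0x48 r2=0xca r3=0xca  N=1 Z=0
after  9: r0=0x4a r1=0x12 r2=0xca r3=0xca  N=0 Z=0
-- IRQ taken; context saved, return-PC = 10 --
mismatch: r2: reported 0xce vs actual 0xca

BAD = r2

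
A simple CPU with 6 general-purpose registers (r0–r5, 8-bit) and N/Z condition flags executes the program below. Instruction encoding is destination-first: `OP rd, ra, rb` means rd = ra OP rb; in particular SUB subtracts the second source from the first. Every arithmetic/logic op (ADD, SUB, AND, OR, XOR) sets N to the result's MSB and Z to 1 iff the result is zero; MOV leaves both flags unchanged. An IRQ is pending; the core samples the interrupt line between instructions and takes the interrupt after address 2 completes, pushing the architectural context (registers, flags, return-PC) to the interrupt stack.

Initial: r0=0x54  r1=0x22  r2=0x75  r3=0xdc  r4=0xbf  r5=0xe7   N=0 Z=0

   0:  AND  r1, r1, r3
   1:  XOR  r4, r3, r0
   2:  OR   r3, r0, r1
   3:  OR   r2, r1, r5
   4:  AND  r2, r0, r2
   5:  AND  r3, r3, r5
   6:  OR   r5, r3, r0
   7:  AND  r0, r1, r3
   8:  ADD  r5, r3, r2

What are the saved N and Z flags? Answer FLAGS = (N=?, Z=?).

FLAGS = (N=0, Z=0)

after  0: r0=0x54 r1=0x00 r2=0x75 r3=0xdc r4=0xbf r5=0xe7  N=0 Z=1
after  1: r0=0x54 r1=0x00 r2=0x75 r3=0xdc r4=0x88 r5=0xe7  N=1 Z=0
after  2: r0=0x54 r1=0x00 r2=0x75 r3=0x54 r4=0x88 r5=0xe7  N=0 Z=0
-- IRQ taken; context saved, return-PC = 3 --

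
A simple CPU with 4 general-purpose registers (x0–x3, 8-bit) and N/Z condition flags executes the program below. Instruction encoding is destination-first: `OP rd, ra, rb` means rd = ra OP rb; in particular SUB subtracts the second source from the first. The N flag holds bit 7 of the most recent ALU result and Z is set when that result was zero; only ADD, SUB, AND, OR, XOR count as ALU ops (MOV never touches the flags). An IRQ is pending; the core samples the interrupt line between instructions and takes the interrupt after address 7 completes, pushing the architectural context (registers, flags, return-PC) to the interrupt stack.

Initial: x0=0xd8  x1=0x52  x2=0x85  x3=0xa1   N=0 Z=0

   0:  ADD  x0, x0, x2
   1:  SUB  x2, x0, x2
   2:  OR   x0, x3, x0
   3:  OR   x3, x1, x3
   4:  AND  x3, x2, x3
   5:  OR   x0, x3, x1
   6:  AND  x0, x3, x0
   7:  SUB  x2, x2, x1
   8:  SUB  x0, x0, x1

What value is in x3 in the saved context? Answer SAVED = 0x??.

SAVED = 0xd0

after  0: x0=0x5d x1=0x52 x2=0x85 x3=0xa1  N=0 Z=0
after  1: x0=0x5d x1=0x52 x2=0xd8 x3=0xa1  N=1 Z=0
after  2: x0=0xfd x1=0x52 x2=0xd8 x3=0xa1  N=1 Z=0
after  3: x0=0xfd x1=0x52 x2=0xd8 x3=0xf3  N=1 Z=0
after  4: x0=0xfd x1=0x52 x2=0xd8 x3=0xd0  N=1 Z=0
after  5: x0=0xd2 x1=0x52 x2=0xd8 x3=0xd0  N=1 Z=0
after  6: x0=0xd0 x1=0x52 x2=0xd8 x3=0xd0  N=1 Z=0
after  7: x0=0xd0 x1=0x52 x2=0x86 x3=0xd0  N=1 Z=0
-- IRQ taken; context saved, return-PC = 8 --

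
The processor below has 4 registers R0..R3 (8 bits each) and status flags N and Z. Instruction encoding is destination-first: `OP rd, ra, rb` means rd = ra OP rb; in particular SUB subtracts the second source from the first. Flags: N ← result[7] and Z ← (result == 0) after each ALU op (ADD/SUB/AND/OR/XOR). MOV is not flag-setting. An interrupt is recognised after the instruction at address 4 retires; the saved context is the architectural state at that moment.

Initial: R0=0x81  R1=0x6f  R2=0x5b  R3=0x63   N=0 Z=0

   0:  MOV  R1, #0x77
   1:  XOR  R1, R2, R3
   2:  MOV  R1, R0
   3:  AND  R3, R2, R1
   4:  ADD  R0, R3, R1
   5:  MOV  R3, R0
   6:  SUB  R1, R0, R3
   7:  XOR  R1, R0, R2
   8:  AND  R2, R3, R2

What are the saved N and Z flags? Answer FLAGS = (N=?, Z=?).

FLAGS = (N=1, Z=0)

after  0: R0=0x81 R1=0x77 R2=0x5b R3=0x63  N=0 Z=0
after  1: R0=0x81 R1=0x38 R2=0x5b R3=0x63  N=0 Z=0
after  2: R0=0x81 R1=0x81 R2=0x5b R3=0x63  N=0 Z=0
after  3: R0=0x81 R1=0x81 R2=0x5b R3=0x01  N=0 Z=0
after  4: R0=0x82 R1=0x81 R2=0x5b R3=0x01  N=1 Z=0
-- IRQ taken; context saved, return-PC = 5 --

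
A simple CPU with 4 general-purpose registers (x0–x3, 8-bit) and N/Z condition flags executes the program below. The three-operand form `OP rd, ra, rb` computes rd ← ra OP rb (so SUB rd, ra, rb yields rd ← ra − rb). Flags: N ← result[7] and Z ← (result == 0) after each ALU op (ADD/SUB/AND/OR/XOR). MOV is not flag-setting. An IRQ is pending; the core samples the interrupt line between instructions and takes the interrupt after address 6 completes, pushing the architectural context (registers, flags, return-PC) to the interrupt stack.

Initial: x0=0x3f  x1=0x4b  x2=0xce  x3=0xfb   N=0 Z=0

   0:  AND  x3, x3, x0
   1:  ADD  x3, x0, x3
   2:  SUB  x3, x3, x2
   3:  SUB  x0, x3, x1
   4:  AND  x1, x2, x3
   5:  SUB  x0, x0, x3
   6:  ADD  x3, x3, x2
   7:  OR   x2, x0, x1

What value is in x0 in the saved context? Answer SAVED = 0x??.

SAVED = 0xb5

after  0: x0=0x3f x1=0x4b x2=0xce x3=0x3b  N=0 Z=0
after  1: x0=0x3f x1=0x4b x2=0xce x3=0x7a  N=0 Z=0
after  2: x0=0x3f x1=0x4b x2=0xce x3=0xac  N=1 Z=0
after  3: x0=0x61 x1=0x4b x2=0xce x3=0xac  N=0 Z=0
after  4: x0=0x61 x1=0x8c x2=0xce x3=0xac  N=1 Z=0
after  5: x0=0xb5 x1=0x8c x2=0xce x3=0xac  N=1 Z=0
after  6: x0=0xb5 x1=0x8c x2=0xce x3=0x7a  N=0 Z=0
-- IRQ taken; context saved, return-PC = 7 --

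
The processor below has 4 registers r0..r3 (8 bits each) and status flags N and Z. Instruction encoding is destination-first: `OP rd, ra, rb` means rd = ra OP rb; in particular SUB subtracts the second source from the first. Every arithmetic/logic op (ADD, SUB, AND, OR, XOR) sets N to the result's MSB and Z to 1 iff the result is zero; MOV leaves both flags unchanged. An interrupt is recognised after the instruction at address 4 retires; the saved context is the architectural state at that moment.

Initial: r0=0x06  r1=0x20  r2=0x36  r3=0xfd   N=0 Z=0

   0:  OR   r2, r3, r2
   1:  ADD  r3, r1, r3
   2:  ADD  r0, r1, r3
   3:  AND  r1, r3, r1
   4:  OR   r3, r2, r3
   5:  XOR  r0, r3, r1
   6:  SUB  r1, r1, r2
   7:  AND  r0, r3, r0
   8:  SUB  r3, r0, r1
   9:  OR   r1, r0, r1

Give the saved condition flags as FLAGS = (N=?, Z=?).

after  0: r0=0x06 r1=0x20 r2=0xff r3=0xfd  N=1 Z=0
after  1: r0=0x06 r1=0x20 r2=0xff r3=0x1d  N=0 Z=0
after  2: r0=0x3d r1=0x20 r2=0xff r3=0x1d  N=0 Z=0
after  3: r0=0x3d r1=0x00 r2=0xff r3=0x1d  N=0 Z=1
after  4: r0=0x3d r1=0x00 r2=0xff r3=0xff  N=1 Z=0
-- IRQ taken; context saved, return-PC = 5 --

FLAGS = (N=1, Z=0)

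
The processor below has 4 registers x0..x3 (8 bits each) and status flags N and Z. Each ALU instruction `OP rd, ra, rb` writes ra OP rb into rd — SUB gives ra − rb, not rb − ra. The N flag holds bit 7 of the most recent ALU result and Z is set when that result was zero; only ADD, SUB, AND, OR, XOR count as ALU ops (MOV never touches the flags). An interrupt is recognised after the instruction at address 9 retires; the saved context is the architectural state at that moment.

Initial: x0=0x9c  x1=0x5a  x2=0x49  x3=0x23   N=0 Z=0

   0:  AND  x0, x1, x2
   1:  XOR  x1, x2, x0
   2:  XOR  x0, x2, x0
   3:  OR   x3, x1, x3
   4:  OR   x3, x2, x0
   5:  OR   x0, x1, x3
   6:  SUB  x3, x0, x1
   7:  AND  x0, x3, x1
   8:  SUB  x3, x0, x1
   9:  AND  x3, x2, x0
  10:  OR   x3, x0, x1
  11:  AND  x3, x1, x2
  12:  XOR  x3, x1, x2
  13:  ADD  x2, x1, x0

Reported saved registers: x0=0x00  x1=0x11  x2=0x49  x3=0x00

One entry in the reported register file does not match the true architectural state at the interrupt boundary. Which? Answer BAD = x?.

BAD = x1

after  0: x0=0x48 x1=0x5a x2=0x49 x3=0x23  N=0 Z=0
after  1: x0=0x48 x1=0x01 x2=0x49 x3=0x23  N=0 Z=0
after  2: x0=0x01 x1=0x01 x2=0x49 x3=0x23  N=0 Z=0
after  3: x0=0x01 x1=0x01 x2=0x49 x3=0x23  N=0 Z=0
after  4: x0=0x01 x1=0x01 x2=0x49 x3=0x49  N=0 Z=0
after  5: x0=0x49 x1=0x01 x2=0x49 x3=0x49  N=0 Z=0
after  6: x0=0x49 x1=0x01 x2=0x49 x3=0x48  N=0 Z=0
after  7: x0=0x00 x1=0x01 x2=0x49 x3=0x48  N=0 Z=1
after  8: x0=0x00 x1=0x01 x2=0x49 x3=0xff  N=1 Z=0
after  9: x0=0x00 x1=0x01 x2=0x49 x3=0x00  N=0 Z=1
-- IRQ taken; context saved, return-PC = 10 --
mismatch: x1: reported 0x11 vs actual 0x01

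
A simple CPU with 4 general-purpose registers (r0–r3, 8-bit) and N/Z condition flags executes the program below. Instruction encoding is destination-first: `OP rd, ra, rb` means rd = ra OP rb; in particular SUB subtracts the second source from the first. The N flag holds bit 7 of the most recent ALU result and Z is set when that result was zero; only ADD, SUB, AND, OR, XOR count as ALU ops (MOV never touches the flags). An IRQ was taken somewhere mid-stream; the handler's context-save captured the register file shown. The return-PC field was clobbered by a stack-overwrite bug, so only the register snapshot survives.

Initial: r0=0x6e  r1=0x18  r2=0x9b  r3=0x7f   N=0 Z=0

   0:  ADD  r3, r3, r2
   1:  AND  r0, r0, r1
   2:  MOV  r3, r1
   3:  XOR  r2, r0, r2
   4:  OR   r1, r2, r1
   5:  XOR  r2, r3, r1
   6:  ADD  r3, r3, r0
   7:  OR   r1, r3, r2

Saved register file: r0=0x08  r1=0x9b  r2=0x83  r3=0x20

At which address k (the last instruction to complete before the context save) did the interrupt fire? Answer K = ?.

after  0: r0=0x6e r1=0x18 r2=0x9b r3=0x1a  N=0 Z=0
after  1: r0=0x08 r1=0x18 r2=0x9b r3=0x1a  N=0 Z=0
after  2: r0=0x08 r1=0x18 r2=0x9b r3=0x18  N=0 Z=0
after  3: r0=0x08 r1=0x18 r2=0x93 r3=0x18  N=1 Z=0
after  4: r0=0x08 r1=0x9b r2=0x93 r3=0x18  N=1 Z=0
after  5: r0=0x08 r1=0x9b r2=0x83 r3=0x18  N=1 Z=0
after  6: r0=0x08 r1=0x9b r2=0x83 r3=0x20  N=0 Z=0
-- IRQ taken; context saved, return-PC = 7 --

K = 6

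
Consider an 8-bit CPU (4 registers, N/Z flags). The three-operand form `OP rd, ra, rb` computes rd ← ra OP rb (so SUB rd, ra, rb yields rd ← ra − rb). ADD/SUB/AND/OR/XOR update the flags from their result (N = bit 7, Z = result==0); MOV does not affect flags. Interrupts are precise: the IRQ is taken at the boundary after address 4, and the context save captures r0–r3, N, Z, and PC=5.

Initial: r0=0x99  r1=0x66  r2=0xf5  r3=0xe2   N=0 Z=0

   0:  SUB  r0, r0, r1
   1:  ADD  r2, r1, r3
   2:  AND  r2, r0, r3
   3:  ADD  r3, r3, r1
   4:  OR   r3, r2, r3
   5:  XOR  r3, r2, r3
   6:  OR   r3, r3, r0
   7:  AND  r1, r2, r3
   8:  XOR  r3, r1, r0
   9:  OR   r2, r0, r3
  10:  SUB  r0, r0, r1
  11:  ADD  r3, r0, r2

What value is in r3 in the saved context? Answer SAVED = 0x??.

SAVED = 0x6a

after  0: r0=0x33 r1=0x66 r2=0xf5 r3=0xe2  N=0 Z=0
after  1: r0=0x33 r1=0x66 r2=0x48 r3=0xe2  N=0 Z=0
after  2: r0=0x33 r1=0x66 r2=0x22 r3=0xe2  N=0 Z=0
after  3: r0=0x33 r1=0x66 r2=0x22 r3=0x48  N=0 Z=0
after  4: r0=0x33 r1=0x66 r2=0x22 r3=0x6a  N=0 Z=0
-- IRQ taken; context saved, return-PC = 5 --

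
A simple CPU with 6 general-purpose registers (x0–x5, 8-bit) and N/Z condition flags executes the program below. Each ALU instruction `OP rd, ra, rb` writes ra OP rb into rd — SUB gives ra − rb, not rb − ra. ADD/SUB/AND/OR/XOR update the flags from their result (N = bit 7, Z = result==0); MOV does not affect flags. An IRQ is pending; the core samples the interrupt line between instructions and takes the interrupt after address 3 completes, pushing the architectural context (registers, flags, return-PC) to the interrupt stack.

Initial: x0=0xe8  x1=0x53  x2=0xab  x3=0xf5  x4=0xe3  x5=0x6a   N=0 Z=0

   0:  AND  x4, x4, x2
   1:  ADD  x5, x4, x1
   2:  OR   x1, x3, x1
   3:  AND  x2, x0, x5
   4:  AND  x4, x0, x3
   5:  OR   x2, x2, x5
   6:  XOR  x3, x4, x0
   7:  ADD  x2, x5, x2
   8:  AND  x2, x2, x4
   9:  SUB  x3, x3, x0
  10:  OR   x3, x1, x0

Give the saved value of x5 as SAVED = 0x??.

SAVED = 0xf6

after  0: x0=0xe8 x1=0x53 x2=0xab x3=0xf5 x4=0xa3 x5=0x6a  N=1 Z=0
after  1: x0=0xe8 x1=0x53 x2=0xab x3=0xf5 x4=0xa3 x5=0xf6  N=1 Z=0
after  2: x0=0xe8 x1=0xf7 x2=0xab x3=0xf5 x4=0xa3 x5=0xf6  N=1 Z=0
after  3: x0=0xe8 x1=0xf7 x2=0xe0 x3=0xf5 x4=0xa3 x5=0xf6  N=1 Z=0
-- IRQ taken; context saved, return-PC = 4 --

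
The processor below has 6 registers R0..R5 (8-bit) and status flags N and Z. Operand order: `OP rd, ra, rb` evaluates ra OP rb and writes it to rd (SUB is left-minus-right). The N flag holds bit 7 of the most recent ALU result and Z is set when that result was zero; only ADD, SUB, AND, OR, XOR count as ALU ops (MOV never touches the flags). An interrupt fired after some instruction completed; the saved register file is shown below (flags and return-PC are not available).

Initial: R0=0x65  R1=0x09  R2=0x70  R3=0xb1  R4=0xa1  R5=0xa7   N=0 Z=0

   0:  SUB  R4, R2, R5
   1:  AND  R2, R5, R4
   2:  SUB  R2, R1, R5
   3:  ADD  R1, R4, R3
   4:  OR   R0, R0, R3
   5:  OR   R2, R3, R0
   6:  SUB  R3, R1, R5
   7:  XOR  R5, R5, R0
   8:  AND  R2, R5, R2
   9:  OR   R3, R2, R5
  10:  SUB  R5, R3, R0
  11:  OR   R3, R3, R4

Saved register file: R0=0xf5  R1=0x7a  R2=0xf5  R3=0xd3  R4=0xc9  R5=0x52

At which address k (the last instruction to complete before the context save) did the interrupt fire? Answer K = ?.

after  0: R0=0x65 R1=0x09 R2=0x70 R3=0xb1 R4=0xc9 R5=0xa7  N=1 Z=0
after  1: R0=0x65 R1=0x09 R2=0x81 R3=0xb1 R4=0xc9 R5=0xa7  N=1 Z=0
after  2: R0=0x65 R1=0x09 R2=0x62 R3=0xb1 R4=0xc9 R5=0xa7  N=0 Z=0
after  3: R0=0x65 R1=0x7a R2=0x62 R3=0xb1 R4=0xc9 R5=0xa7  N=0 Z=0
after  4: R0=0xf5 R1=0x7a R2=0x62 R3=0xb1 R4=0xc9 R5=0xa7  N=1 Z=0
after  5: R0=0xf5 R1=0x7a R2=0xf5 R3=0xb1 R4=0xc9 R5=0xa7  N=1 Z=0
after  6: R0=0xf5 R1=0x7a R2=0xf5 R3=0xd3 R4=0xc9 R5=0xa7  N=1 Z=0
after  7: R0=0xf5 R1=0x7a R2=0xf5 R3=0xd3 R4=0xc9 R5=0x52  N=0 Z=0
-- IRQ taken; context saved, return-PC = 8 --

K = 7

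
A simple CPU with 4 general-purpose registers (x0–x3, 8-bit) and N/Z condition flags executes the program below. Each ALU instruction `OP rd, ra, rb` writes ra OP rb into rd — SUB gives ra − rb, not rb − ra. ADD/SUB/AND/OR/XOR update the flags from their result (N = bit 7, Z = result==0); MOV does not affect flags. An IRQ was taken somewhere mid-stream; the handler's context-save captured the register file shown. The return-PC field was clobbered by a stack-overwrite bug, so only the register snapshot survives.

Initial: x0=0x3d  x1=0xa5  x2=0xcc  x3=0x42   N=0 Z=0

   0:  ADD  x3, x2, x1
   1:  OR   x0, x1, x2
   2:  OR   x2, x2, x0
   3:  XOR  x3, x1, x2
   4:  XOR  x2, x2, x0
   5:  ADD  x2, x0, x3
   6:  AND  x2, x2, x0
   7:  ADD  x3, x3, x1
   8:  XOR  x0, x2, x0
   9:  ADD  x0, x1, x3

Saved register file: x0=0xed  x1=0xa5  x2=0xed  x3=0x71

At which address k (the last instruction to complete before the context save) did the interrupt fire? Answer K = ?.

K = 2

after  0: x0=0x3d x1=0xa5 x2=0xcc x3=0x71  N=0 Z=0
after  1: x0=0xed x1=0xa5 x2=0xcc x3=0x71  N=1 Z=0
after  2: x0=0xed x1=0xa5 x2=0xed x3=0x71  N=1 Z=0
-- IRQ taken; context saved, return-PC = 3 --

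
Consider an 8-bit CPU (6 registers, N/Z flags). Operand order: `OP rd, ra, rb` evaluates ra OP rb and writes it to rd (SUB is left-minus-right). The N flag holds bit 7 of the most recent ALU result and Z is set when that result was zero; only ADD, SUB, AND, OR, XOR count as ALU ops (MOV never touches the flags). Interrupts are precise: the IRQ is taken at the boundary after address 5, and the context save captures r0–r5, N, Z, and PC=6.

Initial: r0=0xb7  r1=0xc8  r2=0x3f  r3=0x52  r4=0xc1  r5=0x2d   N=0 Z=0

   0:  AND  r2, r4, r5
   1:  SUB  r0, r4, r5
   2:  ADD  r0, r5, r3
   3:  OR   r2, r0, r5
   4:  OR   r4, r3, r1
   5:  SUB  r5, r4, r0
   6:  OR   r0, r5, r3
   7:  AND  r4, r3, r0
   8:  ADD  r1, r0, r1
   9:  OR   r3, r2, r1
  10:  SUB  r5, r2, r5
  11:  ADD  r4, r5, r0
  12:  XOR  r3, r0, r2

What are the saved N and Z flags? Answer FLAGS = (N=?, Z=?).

FLAGS = (N=0, Z=0)

after  0: r0=0xb7 r1=0xc8 r2=0x01 r3=0x52 r4=0xc1 r5=0x2d  N=0 Z=0
after  1: r0=0x94 r1=0xc8 r2=0x01 r3=0x52 r4=0xc1 r5=0x2d  N=1 Z=0
after  2: r0=0x7f r1=0xc8 r2=0x01 r3=0x52 r4=0xc1 r5=0x2d  N=0 Z=0
after  3: r0=0x7f r1=0xc8 r2=0x7f r3=0x52 r4=0xc1 r5=0x2d  N=0 Z=0
after  4: r0=0x7f r1=0xc8 r2=0x7f r3=0x52 r4=0xda r5=0x2d  N=1 Z=0
after  5: r0=0x7f r1=0xc8 r2=0x7f r3=0x52 r4=0xda r5=0x5b  N=0 Z=0
-- IRQ taken; context saved, return-PC = 6 --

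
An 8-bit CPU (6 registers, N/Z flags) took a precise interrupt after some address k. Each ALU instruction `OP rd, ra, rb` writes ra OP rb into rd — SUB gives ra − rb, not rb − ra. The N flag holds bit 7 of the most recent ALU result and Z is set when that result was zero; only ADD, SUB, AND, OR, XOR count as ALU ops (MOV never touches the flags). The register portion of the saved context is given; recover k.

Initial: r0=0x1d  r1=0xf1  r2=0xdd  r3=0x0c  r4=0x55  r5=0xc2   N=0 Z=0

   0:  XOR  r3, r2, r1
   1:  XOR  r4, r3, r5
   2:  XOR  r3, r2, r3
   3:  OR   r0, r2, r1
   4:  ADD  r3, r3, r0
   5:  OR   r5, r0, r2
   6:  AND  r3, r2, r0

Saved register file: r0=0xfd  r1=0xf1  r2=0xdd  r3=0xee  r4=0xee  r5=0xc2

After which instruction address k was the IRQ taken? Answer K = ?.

K = 4

after  0: r0=0x1d r1=0xf1 r2=0xdd r3=0x2c r4=0x55 r5=0xc2  N=0 Z=0
after  1: r0=0x1d r1=0xf1 r2=0xdd r3=0x2c r4=0xee r5=0xc2  N=1 Z=0
after  2: r0=0x1d r1=0xf1 r2=0xdd r3=0xf1 r4=0xee r5=0xc2  N=1 Z=0
after  3: r0=0xfd r1=0xf1 r2=0xdd r3=0xf1 r4=0xee r5=0xc2  N=1 Z=0
after  4: r0=0xfd r1=0xf1 r2=0xdd r3=0xee r4=0xee r5=0xc2  N=1 Z=0
-- IRQ taken; context saved, return-PC = 5 --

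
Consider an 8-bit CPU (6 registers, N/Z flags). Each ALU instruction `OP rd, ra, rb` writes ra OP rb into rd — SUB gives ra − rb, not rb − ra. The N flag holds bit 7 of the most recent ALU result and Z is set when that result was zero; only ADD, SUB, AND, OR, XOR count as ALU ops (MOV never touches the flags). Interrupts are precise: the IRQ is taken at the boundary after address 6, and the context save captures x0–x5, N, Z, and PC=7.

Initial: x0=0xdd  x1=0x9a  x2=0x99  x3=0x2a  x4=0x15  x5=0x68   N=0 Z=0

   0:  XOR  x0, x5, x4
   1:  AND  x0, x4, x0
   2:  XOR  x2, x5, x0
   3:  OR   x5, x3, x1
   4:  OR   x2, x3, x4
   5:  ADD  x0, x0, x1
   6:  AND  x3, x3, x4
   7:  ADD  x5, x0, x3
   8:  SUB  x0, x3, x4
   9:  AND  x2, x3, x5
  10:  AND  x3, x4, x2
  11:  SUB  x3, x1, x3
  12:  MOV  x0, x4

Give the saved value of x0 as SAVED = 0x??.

after  0: x0=0x7d x1=0x9a x2=0x99 x3=0x2a x4=0x15 x5=0x68  N=0 Z=0
after  1: x0=0x15 x1=0x9a x2=0x99 x3=0x2a x4=0x15 x5=0x68  N=0 Z=0
after  2: x0=0x15 x1=0x9a x2=0x7d x3=0x2a x4=0x15 x5=0x68  N=0 Z=0
after  3: x0=0x15 x1=0x9a x2=0x7d x3=0x2a x4=0x15 x5=0xba  N=1 Z=0
after  4: x0=0x15 x1=0x9a x2=0x3f x3=0x2a x4=0x15 x5=0xba  N=0 Z=0
after  5: x0=0xaf x1=0x9a x2=0x3f x3=0x2a x4=0x15 x5=0xba  N=1 Z=0
after  6: x0=0xaf x1=0x9a x2=0x3f x3=0x00 x4=0x15 x5=0xba  N=0 Z=1
-- IRQ taken; context saved, return-PC = 7 --

SAVED = 0xaf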